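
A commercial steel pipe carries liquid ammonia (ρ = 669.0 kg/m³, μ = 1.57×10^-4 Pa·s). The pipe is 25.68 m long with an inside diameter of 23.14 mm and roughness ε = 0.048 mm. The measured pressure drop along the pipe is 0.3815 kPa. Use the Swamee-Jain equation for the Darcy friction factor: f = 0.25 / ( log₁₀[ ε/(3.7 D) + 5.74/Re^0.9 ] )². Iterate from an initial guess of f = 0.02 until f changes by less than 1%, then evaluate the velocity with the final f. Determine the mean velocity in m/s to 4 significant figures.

Rearranging Darcy-Weisbach: V = √(2·ΔP·D/(f·L·ρ)). With ε/D = 4.8e-05/0.02314 = 0.00207, iterate starting from f = 0.02:
  f = 0.02 → V = √(2·381.5·0.02314/(0.02·25.68·669)) = 0.2267 m/s; Re = ρVD/μ = 2.235e+04; f → 0.02973
  f = 0.02973 → V = 0.1859 m/s; Re = 1.833e+04; f → 0.03067
  f = 0.03067 → V = 0.1831 m/s; Re = 1.805e+04; f → 0.03075
Converged (Δf/f < 1%). With the final f = 0.03075: V = √(2·381.5·0.02314/(0.03075·25.68·669)) = 0.1828 m/s.

V ≈ 0.1828 m/s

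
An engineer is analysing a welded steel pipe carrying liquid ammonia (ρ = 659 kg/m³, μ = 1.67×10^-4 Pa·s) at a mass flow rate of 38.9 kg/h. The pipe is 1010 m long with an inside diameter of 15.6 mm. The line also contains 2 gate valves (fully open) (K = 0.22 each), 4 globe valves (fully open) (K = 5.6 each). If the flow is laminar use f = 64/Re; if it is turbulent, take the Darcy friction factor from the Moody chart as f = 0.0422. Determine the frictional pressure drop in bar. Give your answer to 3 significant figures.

ṁ = 38.9 kg/h = 38.9/3600 = 0.01081 kg/s.
A = πD²/4 = π(0.0156)²/4 = 0.0001911 m²; mean velocity V = ṁ/(ρA) = 0.01081/(659 · 0.0001911) = 0.08579 m/s.
Reynolds number Re = ρVD/μ = 659 · 0.08579 · 0.0156 / 0.000167 = 5281.
Re > 4000 → turbulent; use the Moody-chart value f = 0.0422.
Total minor-loss coefficient ΣK = 2·0.22 + 4·5.6 = 22.8.
ΔP = [f·L/D + ΣK]·(ρV²/2) = [0.0422·1010/0.0156 + 22.8]·(659·0.08579²/2) = [2732 + 22.8]·2.425 = 6681 Pa.
ΔP = 6681 Pa = 0.0668 bar.

ΔP ≈ 0.0668 bar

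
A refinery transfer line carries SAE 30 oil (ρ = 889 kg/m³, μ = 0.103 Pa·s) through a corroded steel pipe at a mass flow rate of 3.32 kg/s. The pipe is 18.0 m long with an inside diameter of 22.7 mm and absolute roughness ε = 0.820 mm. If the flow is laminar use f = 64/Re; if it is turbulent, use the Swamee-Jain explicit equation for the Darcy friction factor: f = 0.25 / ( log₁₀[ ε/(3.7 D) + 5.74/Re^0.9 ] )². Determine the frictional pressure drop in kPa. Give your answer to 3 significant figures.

ΔP ≈ 1060 kPa

A = πD²/4 = π(0.0227)²/4 = 0.0004047 m²; mean velocity V = ṁ/(ρA) = 3.32/(889 · 0.0004047) = 9.228 m/s.
Reynolds number Re = ρVD/μ = 889 · 9.228 · 0.0227 / 0.103 = 1808.
Re < 2300 → laminar flow, so f = 64/Re = 64/1808 = 0.0354 (the turbulent correlation is not needed).
Darcy-Weisbach: ΔP = f(L/D)(ρV²/2) = 0.0354·(18/0.0227)·(889·9.228²/2) = 0.0354·793·3.785e+04 = 1.062e+06 Pa.
ΔP = 1.062e+06 Pa = 1060 kPa.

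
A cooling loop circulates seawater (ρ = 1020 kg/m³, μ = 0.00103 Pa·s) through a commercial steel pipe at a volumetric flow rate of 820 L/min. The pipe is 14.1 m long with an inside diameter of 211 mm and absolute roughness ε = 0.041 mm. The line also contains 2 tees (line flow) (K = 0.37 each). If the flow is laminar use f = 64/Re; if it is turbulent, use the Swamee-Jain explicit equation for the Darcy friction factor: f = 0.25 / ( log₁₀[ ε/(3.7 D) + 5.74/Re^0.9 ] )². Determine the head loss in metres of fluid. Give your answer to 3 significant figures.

h_f ≈ 0.0160 m

Q = 820 L/min = 820/60000 = 0.01367 m³/s.
Cross-sectional area A = πD²/4 = π(0.211)²/4 = 0.03497 m²; mean velocity V = Q/A = 0.01367/0.03497 = 0.3908 m/s.
Reynolds number Re = ρVD/μ = 1020 · 0.3908 · 0.211 / 0.00103 = 8.167e+04.
Re > 4000 → turbulent. Relative roughness ε/D = 4.1e-05/0.211 = 0.000194. Swamee-Jain: f = 0.25/(log₁₀[0.000194/3.7 + 5.74/8.167e+04^0.9])² = 0.25/(log₁₀[5.25e-05 + 0.000218])² = 0.25/(-3.568)² = 0.01964.
Total minor-loss coefficient ΣK = 2·0.37 = 0.74.
ΔP = [f·L/D + ΣK]·(ρV²/2) = [0.01964·14.1/0.211 + 0.74]·(1020·0.3908²/2) = [1.312 + 0.74]·77.91 = 159.9 Pa.
Head loss h_f = ΔP/(ρg) = 159.9/(1020·9.81) = 0.0160 m.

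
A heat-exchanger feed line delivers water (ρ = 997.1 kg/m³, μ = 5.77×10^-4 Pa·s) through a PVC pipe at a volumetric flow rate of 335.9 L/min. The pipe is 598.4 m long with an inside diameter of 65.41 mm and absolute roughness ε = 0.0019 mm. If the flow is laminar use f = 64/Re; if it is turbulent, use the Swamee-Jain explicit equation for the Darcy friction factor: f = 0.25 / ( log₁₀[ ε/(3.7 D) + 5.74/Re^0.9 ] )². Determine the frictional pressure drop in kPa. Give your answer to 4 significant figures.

ΔP ≈ 202.2 kPa

Q = 335.9 L/min = 335.9/60000 = 0.005598 m³/s.
Cross-sectional area A = πD²/4 = π(0.06541)²/4 = 0.00336 m²; mean velocity V = Q/A = 0.005598/0.00336 = 1.666 m/s.
Reynolds number Re = ρVD/μ = 997.1 · 1.666 · 0.06541 / 0.000577 = 1.883e+05.
Re > 4000 → turbulent. Relative roughness ε/D = 1.9e-06/0.06541 = 2.9e-05. Swamee-Jain: f = 0.25/(log₁₀[2.9e-05/3.7 + 5.74/1.883e+05^0.9])² = 0.25/(log₁₀[7.85e-06 + 0.000103])² = 0.25/(-3.956)² = 0.01597.
Darcy-Weisbach: ΔP = f(L/D)(ρV²/2) = 0.01597·(598.4/0.06541)·(997.1·1.666²/2) = 0.01597·9148·1384 = 2.022e+05 Pa.
ΔP = 2.022e+05 Pa = 202.2 kPa.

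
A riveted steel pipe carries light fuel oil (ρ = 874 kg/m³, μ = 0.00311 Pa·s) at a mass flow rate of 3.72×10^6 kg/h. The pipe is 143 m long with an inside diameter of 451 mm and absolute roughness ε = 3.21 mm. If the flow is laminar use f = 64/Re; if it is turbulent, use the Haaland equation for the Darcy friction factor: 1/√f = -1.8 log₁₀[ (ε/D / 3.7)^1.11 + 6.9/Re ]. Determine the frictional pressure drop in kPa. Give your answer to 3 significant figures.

ΔP ≈ 258 kPa

ṁ = 3.72×10^6 kg/h = 3.72×10^6/3600 = 1033 kg/s.
A = πD²/4 = π(0.451)²/4 = 0.1598 m²; mean velocity V = ṁ/(ρA) = 1033/(874 · 0.1598) = 7.401 m/s.
Reynolds number Re = ρVD/μ = 874 · 7.401 · 0.451 / 0.00311 = 9.38e+05.
Re > 4000 → turbulent. Relative roughness ε/D = 0.00321/0.451 = 0.00712. Haaland: 1/√f = -1.8 log₁₀[(0.00712/3.7)^1.11 + 6.9/9.38e+05] = -1.8 log₁₀[0.000967 + 7.36e-06] = 5.42, so f = 0.03404.
Darcy-Weisbach: ΔP = f(L/D)(ρV²/2) = 0.03404·(143/0.451)·(874·7.401²/2) = 0.03404·317.1·2.394e+04 = 2.583e+05 Pa.
ΔP = 2.583e+05 Pa = 258 kPa.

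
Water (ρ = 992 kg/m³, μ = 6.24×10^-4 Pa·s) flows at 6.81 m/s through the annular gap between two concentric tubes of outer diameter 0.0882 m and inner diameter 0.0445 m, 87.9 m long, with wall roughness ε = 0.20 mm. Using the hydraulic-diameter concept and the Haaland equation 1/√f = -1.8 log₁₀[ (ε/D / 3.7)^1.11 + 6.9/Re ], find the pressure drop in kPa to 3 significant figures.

ΔP ≈ 1380 kPa

Hydraulic diameter D_h = 4A/P = D_o - D_i = 0.0882 - 0.0445 = 0.0437 m.
Re = ρVD_h/μ = 992·6.81·0.0437/0.000624 = 4.731e+05.
ε/D_h = 0.0002/0.0437 = 0.00458; Haaland gives 1/√f = -1.8 log₁₀[0.000592+1.46e-05] = 5.79, so f = 0.02982.
ΔP = f(L/D_h)(ρV²/2) = 0.02982·87.9/0.0437·2.3e+04 = 1.38e+06 Pa.
ΔP = 1380 kPa.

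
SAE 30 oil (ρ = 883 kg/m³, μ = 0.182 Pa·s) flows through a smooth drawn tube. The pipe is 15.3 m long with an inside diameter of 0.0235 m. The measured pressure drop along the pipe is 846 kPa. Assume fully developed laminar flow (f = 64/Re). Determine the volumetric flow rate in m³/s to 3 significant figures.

Q ≈ 0.00227 m³/s

For laminar flow, f = 64/Re with Re = ρVD/μ, so Darcy-Weisbach reduces to ΔP = 32μLV/D². Solving for V: V = ΔP·D²/(32μL) = 8.46e+05·(0.0235)²/(32·0.182·15.3) = 5.243 m/s.
Check: Re = ρVD/μ = 883·5.243·0.0235/0.182 = 597.8 < 2300, so the laminar assumption holds.
Q = V·A = 5.243·(π/4·0.0235²) = 0.002274 m³/s = 0.00227 m³/s.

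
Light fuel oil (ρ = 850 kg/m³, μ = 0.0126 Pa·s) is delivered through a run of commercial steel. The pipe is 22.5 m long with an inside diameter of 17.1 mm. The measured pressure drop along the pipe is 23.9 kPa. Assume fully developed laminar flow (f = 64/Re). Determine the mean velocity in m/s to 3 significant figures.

V ≈ 0.770 m/s

For laminar flow, f = 64/Re with Re = ρVD/μ, so Darcy-Weisbach reduces to ΔP = 32μLV/D². Solving for V: V = ΔP·D²/(32μL) = 2.39e+04·(0.0171)²/(32·0.0126·22.5) = 0.7703 m/s.
Check: Re = ρVD/μ = 850·0.7703·0.0171/0.0126 = 888.7 < 2300, so the laminar assumption holds.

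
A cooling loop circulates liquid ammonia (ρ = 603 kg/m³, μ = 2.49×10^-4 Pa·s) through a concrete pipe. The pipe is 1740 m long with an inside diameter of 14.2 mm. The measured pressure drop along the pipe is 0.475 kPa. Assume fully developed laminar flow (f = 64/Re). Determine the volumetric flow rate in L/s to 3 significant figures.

For laminar flow, f = 64/Re with Re = ρVD/μ, so Darcy-Weisbach reduces to ΔP = 32μLV/D². Solving for V: V = ΔP·D²/(32μL) = 475·(0.0142)²/(32·0.000249·1740) = 0.006908 m/s.
Check: Re = ρVD/μ = 603·0.006908·0.0142/0.000249 = 237.6 < 2300, so the laminar assumption holds.
Q = V·A = 0.006908·(π/4·0.0142²) = 1.094e-06 m³/s = 0.00109 L/s.

Q ≈ 0.00109 L/s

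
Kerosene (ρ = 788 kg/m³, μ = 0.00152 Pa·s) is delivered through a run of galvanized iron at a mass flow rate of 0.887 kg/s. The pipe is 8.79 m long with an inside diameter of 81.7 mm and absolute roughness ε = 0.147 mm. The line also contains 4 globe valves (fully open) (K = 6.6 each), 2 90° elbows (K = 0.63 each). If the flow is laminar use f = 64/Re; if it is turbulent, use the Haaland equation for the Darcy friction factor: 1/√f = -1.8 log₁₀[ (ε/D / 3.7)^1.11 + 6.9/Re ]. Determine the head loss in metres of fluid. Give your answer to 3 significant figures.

h_f ≈ 0.0736 m

A = πD²/4 = π(0.0817)²/4 = 0.005242 m²; mean velocity V = ṁ/(ρA) = 0.887/(788 · 0.005242) = 0.2147 m/s.
Reynolds number Re = ρVD/μ = 788 · 0.2147 · 0.0817 / 0.00152 = 9094.
Re > 4000 → turbulent. Relative roughness ε/D = 0.000147/0.0817 = 0.0018. Haaland: 1/√f = -1.8 log₁₀[(0.0018/3.7)^1.11 + 6.9/9094] = -1.8 log₁₀[0.00021 + 0.000759] = 5.425, so f = 0.03398.
Total minor-loss coefficient ΣK = 4·6.6 + 2·0.63 = 27.7.
ΔP = [f·L/D + ΣK]·(ρV²/2) = [0.03398·8.79/0.0817 + 27.7]·(788·0.2147²/2) = [3.656 + 27.7]·18.16 = 568.8 Pa.
Head loss h_f = ΔP/(ρg) = 568.8/(788·9.81) = 0.0736 m.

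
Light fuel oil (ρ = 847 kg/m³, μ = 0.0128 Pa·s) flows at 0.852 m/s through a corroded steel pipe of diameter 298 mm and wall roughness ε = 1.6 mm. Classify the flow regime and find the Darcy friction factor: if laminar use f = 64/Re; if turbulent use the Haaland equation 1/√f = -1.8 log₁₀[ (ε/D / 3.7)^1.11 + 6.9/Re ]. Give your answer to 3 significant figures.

f ≈ 0.0354

Re = ρVD/μ = 847·0.852·0.298/0.0128 = 1.68e+04.
Re > 4000 → turbulent. ε/D = 0.0016/0.298 = 0.00537; Haaland: 1/√f = -1.8 log₁₀[0.000707 + 0.000411] = 5.313, so f = 0.03543.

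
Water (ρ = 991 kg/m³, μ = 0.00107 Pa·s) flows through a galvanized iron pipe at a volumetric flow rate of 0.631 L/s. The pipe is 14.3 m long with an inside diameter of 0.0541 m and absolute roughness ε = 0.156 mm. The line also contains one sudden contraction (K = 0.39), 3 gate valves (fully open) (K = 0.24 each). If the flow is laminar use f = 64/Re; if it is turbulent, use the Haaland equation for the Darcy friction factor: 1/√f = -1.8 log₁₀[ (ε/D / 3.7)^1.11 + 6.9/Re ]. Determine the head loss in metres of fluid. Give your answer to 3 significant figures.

h_f ≈ 0.0376 m

Q = 0.631 L/s = 0.631/1000 = 0.000631 m³/s.
Cross-sectional area A = πD²/4 = π(0.0541)²/4 = 0.002299 m²; mean velocity V = Q/A = 0.000631/0.002299 = 0.2745 m/s.
Reynolds number Re = ρVD/μ = 991 · 0.2745 · 0.0541 / 0.00107 = 1.375e+04.
Re > 4000 → turbulent. Relative roughness ε/D = 0.000156/0.0541 = 0.00288. Haaland: 1/√f = -1.8 log₁₀[(0.00288/3.7)^1.11 + 6.9/1.375e+04] = -1.8 log₁₀[0.000355 + 0.000502] = 5.521, so f = 0.0328.
Total minor-loss coefficient ΣK = 1·0.39 + 3·0.24 = 1.11.
ΔP = [f·L/D + ΣK]·(ρV²/2) = [0.0328·14.3/0.0541 + 1.11]·(991·0.2745²/2) = [8.671 + 1.11]·37.34 = 365.2 Pa.
Head loss h_f = ΔP/(ρg) = 365.2/(991·9.81) = 0.0376 m.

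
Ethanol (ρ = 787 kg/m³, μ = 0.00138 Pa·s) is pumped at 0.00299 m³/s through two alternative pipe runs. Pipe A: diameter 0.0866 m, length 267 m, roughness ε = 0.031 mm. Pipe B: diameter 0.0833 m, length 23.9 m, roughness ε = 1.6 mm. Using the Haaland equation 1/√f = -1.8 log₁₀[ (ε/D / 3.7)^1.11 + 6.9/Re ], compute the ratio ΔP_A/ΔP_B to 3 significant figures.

ΔP_A/ΔP_B ≈ 4.66

Pipe A: V = Q/A = 0.00299/0.00589 = 0.5076 m/s; Re = 2.507e+04; ε/D = 0.000358; Haaland → f = 0.02508; ΔP_A = f(L/D)(ρV²/2) = 7839 Pa.
Pipe B: V = Q/A = 0.00299/0.00545 = 0.5486 m/s; Re = 2.606e+04; ε/D = 0.0192; Haaland → f = 0.04945; ΔP_B = f(L/D)(ρV²/2) = 1681 Pa.
ΔP_A/ΔP_B = 7839/1681 = 4.66.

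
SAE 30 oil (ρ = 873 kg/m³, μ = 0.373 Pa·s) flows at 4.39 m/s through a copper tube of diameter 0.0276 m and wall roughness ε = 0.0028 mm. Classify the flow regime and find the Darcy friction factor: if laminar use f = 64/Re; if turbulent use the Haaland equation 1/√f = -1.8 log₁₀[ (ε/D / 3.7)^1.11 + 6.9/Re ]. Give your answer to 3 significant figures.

f ≈ 0.226

Re = ρVD/μ = 873·4.39·0.0276/0.373 = 283.6.
Re < 2300 → laminar, so f = 64/Re = 0.2257 (roughness is irrelevant in laminar flow).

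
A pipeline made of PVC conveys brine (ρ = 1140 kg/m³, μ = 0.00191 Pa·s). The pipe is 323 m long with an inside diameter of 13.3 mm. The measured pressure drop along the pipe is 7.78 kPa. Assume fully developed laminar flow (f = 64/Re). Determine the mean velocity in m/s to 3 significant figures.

For laminar flow, f = 64/Re with Re = ρVD/μ, so Darcy-Weisbach reduces to ΔP = 32μLV/D². Solving for V: V = ΔP·D²/(32μL) = 7780·(0.0133)²/(32·0.00191·323) = 0.06971 m/s.
Check: Re = ρVD/μ = 1140·0.06971·0.0133/0.00191 = 553.4 < 2300, so the laminar assumption holds.

V ≈ 0.0697 m/s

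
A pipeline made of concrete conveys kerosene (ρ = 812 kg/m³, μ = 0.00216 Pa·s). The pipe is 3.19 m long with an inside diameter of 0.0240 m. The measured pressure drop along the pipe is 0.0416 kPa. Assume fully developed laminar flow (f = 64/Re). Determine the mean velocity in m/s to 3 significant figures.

For laminar flow, f = 64/Re with Re = ρVD/μ, so Darcy-Weisbach reduces to ΔP = 32μLV/D². Solving for V: V = ΔP·D²/(32μL) = 41.6·(0.024)²/(32·0.00216·3.19) = 0.1087 m/s.
Check: Re = ρVD/μ = 812·0.1087·0.024/0.00216 = 980.5 < 2300, so the laminar assumption holds.

V ≈ 0.109 m/s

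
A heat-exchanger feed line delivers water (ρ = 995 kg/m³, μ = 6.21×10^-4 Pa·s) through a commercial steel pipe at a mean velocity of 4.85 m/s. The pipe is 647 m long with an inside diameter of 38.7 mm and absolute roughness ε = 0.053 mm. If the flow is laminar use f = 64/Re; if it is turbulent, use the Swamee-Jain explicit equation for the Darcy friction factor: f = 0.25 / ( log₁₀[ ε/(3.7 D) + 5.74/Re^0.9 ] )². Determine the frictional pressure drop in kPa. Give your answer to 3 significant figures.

Reynolds number Re = ρVD/μ = 995 · 4.85 · 0.0387 / 0.000621 = 3.007e+05.
Re > 4000 → turbulent. Relative roughness ε/D = 5.3e-05/0.0387 = 0.00137. Swamee-Jain: f = 0.25/(log₁₀[0.00137/3.7 + 5.74/3.007e+05^0.9])² = 0.25/(log₁₀[0.00037 + 6.74e-05])² = 0.25/(-3.359)² = 0.02216.
Darcy-Weisbach: ΔP = f(L/D)(ρV²/2) = 0.02216·(647/0.0387)·(995·4.85²/2) = 0.02216·1.672e+04·1.17e+04 = 4.335e+06 Pa.
ΔP = 4.335e+06 Pa = 4340 kPa.

ΔP ≈ 4340 kPa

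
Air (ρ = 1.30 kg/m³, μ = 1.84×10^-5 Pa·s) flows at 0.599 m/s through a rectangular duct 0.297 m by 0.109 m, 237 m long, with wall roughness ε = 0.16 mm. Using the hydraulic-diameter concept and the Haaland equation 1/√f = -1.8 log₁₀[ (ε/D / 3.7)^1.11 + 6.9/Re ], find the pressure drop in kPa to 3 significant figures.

Hydraulic diameter D_h = 4A/P = 4·(0.297·0.109)/(2·(0.297+0.109)) = 0.1295/0.812 = 0.1595 m.
Re = ρVD_h/μ = 1.3·0.599·0.1595/1.84e-05 = 6749.
ε/D_h = 0.00016/0.1595 = 0.001; Haaland gives 1/√f = -1.8 log₁₀[0.00011+0.00102] = 5.303, so f = 0.03556.
ΔP = f(L/D_h)(ρV²/2) = 0.03556·237/0.1595·0.2332 = 12.33 Pa.
ΔP = 0.0123 kPa.

ΔP ≈ 0.0123 kPa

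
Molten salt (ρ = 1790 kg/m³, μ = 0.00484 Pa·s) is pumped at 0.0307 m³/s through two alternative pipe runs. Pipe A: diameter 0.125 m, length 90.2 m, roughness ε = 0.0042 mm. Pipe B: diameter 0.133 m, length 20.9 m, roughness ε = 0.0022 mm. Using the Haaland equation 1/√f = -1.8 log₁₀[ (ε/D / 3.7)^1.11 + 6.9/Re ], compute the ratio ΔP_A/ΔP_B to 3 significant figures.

ΔP_A/ΔP_B ≈ 5.84

Pipe A: V = Q/A = 0.0307/0.01227 = 2.502 m/s; Re = 1.157e+05; ε/D = 3.36e-05; Haaland → f = 0.01744; ΔP_A = f(L/D)(ρV²/2) = 7.051e+04 Pa.
Pipe B: V = Q/A = 0.0307/0.01389 = 2.21 m/s; Re = 1.087e+05; ε/D = 1.65e-05; Haaland → f = 0.01758; ΔP_B = f(L/D)(ρV²/2) = 1.208e+04 Pa.
ΔP_A/ΔP_B = 7.051e+04/1.208e+04 = 5.84.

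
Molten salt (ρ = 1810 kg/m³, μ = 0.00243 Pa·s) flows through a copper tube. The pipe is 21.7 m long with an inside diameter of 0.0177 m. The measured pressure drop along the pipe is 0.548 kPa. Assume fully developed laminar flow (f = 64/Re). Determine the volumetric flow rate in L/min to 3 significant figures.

Q ≈ 1.50 L/min

For laminar flow, f = 64/Re with Re = ρVD/μ, so Darcy-Weisbach reduces to ΔP = 32μLV/D². Solving for V: V = ΔP·D²/(32μL) = 548·(0.0177)²/(32·0.00243·21.7) = 0.1017 m/s.
Check: Re = ρVD/μ = 1810·0.1017·0.0177/0.00243 = 1341 < 2300, so the laminar assumption holds.
Q = V·A = 0.1017·(π/4·0.0177²) = 2.503e-05 m³/s = 1.50 L/min.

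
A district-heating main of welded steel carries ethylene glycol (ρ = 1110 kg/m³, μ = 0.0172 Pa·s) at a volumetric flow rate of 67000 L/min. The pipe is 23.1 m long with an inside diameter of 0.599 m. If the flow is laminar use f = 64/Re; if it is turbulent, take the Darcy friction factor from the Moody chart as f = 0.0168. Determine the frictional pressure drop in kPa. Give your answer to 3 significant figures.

ΔP ≈ 5.65 kPa

Q = 67000 L/min = 67000/60000 = 1.117 m³/s.
Cross-sectional area A = πD²/4 = π(0.599)²/4 = 0.2818 m²; mean velocity V = Q/A = 1.117/0.2818 = 3.963 m/s.
Reynolds number Re = ρVD/μ = 1110 · 3.963 · 0.599 / 0.0172 = 1.532e+05.
Re > 4000 → turbulent; use the Moody-chart value f = 0.0168.
Darcy-Weisbach: ΔP = f(L/D)(ρV²/2) = 0.0168·(23.1/0.599)·(1110·3.963²/2) = 0.0168·38.56·8715 = 5646 Pa.
ΔP = 5646 Pa = 5.65 kPa.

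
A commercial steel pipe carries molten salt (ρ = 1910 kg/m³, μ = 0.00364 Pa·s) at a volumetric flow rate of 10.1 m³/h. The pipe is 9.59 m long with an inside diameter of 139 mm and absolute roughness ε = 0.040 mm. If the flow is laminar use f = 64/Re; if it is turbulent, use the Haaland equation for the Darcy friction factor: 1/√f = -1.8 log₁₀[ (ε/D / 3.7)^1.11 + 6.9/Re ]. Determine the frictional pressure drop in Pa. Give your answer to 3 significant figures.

ΔP ≈ 65.1 Pa

Q = 10.1 m³/h = 10.1/3600 = 0.002806 m³/s.
Cross-sectional area A = πD²/4 = π(0.139)²/4 = 0.01517 m²; mean velocity V = Q/A = 0.002806/0.01517 = 0.1849 m/s.
Reynolds number Re = ρVD/μ = 1910 · 0.1849 · 0.139 / 0.00364 = 1.348e+04.
Re > 4000 → turbulent. Relative roughness ε/D = 4e-05/0.139 = 0.000288. Haaland: 1/√f = -1.8 log₁₀[(0.000288/3.7)^1.11 + 6.9/1.348e+04] = -1.8 log₁₀[2.75e-05 + 0.000512] = 5.883, so f = 0.02889.
Darcy-Weisbach: ΔP = f(L/D)(ρV²/2) = 0.02889·(9.59/0.139)·(1910·0.1849²/2) = 0.02889·68.99·32.64 = 65.08 Pa.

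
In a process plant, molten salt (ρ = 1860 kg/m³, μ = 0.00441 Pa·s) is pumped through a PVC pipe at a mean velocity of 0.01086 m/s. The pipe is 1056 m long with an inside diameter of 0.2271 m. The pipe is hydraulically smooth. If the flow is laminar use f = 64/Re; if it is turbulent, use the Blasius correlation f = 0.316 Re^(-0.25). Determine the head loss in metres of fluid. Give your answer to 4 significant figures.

Reynolds number Re = ρVD/μ = 1860 · 0.01086 · 0.2271 / 0.00441 = 1040.
Re < 2300 → laminar flow, so f = 64/Re = 64/1040 = 0.06153 (the turbulent correlation is not needed).
Darcy-Weisbach: ΔP = f(L/D)(ρV²/2) = 0.06153·(1056/0.2271)·(1860·0.01086²/2) = 0.06153·4650·0.1097 = 31.38 Pa.
Head loss h_f = ΔP/(ρg) = 31.38/(1860·9.81) = 0.001720 m.

h_f ≈ 0.001720 m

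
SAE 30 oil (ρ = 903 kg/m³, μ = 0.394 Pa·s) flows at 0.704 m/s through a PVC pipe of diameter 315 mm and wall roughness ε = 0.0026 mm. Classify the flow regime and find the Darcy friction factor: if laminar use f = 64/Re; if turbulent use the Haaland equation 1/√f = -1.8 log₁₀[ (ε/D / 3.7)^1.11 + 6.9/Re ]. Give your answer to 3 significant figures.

f ≈ 0.126

Re = ρVD/μ = 903·0.704·0.315/0.394 = 508.2.
Re < 2300 → laminar, so f = 64/Re = 0.1259 (roughness is irrelevant in laminar flow).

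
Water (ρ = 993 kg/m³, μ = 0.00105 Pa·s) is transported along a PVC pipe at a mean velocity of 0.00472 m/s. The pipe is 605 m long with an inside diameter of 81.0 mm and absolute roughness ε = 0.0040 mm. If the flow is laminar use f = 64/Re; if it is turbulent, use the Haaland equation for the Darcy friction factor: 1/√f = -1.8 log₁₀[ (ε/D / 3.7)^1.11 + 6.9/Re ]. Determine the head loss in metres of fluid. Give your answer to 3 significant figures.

h_f ≈ 0.00150 m

Reynolds number Re = ρVD/μ = 993 · 0.00472 · 0.081 / 0.00105 = 361.6.
Re < 2300 → laminar flow, so f = 64/Re = 64/361.6 = 0.177 (the turbulent correlation is not needed).
Darcy-Weisbach: ΔP = f(L/D)(ρV²/2) = 0.177·(605/0.081)·(993·0.00472²/2) = 0.177·7469·0.01106 = 14.62 Pa.
Head loss h_f = ΔP/(ρg) = 14.62/(993·9.81) = 0.00150 m.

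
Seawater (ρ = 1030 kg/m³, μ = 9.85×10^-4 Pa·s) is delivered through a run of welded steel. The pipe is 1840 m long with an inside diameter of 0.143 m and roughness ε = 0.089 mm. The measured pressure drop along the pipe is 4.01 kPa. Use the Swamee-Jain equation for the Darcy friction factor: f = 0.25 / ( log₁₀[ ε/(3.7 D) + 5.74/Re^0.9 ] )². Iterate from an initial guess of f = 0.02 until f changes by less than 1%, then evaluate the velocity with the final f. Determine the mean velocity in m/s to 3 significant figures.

V ≈ 0.151 m/s

Rearranging Darcy-Weisbach: V = √(2·ΔP·D/(f·L·ρ)). With ε/D = 8.9e-05/0.143 = 0.000622, iterate starting from f = 0.02:
  f = 0.02 → V = √(2·4010·0.143/(0.02·1840·1030)) = 0.1739 m/s; Re = ρVD/μ = 2.601e+04; f → 0.02587
  f = 0.02587 → V = 0.153 m/s; Re = 2.287e+04; f → 0.02654
  f = 0.02654 → V = 0.151 m/s; Re = 2.258e+04; f → 0.02661
Converged (Δf/f < 1%). With the final f = 0.02661: V = √(2·4010·0.143/(0.02661·1840·1030)) = 0.1508 m/s.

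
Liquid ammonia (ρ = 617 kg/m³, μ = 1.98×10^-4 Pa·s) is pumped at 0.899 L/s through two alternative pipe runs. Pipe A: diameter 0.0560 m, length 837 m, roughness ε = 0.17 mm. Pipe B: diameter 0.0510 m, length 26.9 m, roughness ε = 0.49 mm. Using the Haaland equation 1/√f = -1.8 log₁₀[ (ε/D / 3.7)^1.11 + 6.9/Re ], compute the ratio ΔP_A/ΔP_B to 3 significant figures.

Pipe A: V = Q/A = 0.000899/0.002463 = 0.365 m/s; Re = 6.369e+04; ε/D = 0.00304; Haaland → f = 0.02808; ΔP_A = f(L/D)(ρV²/2) = 1.725e+04 Pa.
Pipe B: V = Q/A = 0.000899/0.002043 = 0.4401 m/s; Re = 6.994e+04; ε/D = 0.00961; Haaland → f = 0.03828; ΔP_B = f(L/D)(ρV²/2) = 1206 Pa.
ΔP_A/ΔP_B = 1.725e+04/1206 = 14.3.

ΔP_A/ΔP_B ≈ 14.3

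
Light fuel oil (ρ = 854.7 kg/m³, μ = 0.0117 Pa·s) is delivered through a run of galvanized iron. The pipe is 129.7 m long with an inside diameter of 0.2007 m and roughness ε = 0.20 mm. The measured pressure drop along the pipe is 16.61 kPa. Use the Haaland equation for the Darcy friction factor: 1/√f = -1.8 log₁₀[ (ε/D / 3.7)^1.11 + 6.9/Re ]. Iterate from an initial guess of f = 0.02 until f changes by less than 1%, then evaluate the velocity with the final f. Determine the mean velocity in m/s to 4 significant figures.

Rearranging Darcy-Weisbach: V = √(2·ΔP·D/(f·L·ρ)). With ε/D = 0.0002/0.2007 = 0.000997, iterate starting from f = 0.02:
  f = 0.02 → V = √(2·1.661e+04·0.2007/(0.02·129.7·854.7)) = 1.734 m/s; Re = ρVD/μ = 2.542e+04; f → 0.02639
  f = 0.02639 → V = 1.51 m/s; Re = 2.213e+04; f → 0.02708
  f = 0.02708 → V = 1.49 m/s; Re = 2.185e+04; f → 0.02715
Converged (Δf/f < 1%). With the final f = 0.02715: V = √(2·1.661e+04·0.2007/(0.02715·129.7·854.7)) = 1.488 m/s.

V ≈ 1.488 m/s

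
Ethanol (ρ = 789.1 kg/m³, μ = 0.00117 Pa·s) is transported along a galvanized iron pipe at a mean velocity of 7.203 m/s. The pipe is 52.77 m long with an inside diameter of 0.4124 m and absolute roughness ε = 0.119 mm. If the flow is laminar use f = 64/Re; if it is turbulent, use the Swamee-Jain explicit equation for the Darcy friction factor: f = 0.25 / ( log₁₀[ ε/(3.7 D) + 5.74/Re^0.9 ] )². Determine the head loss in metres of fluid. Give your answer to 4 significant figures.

h_f ≈ 5.171 m

Reynolds number Re = ρVD/μ = 789.1 · 7.203 · 0.4124 / 0.00117 = 2.003e+06.
Re > 4000 → turbulent. Relative roughness ε/D = 0.000119/0.4124 = 0.000289. Swamee-Jain: f = 0.25/(log₁₀[0.000289/3.7 + 5.74/2.003e+06^0.9])² = 0.25/(log₁₀[7.8e-05 + 1.22e-05])² = 0.25/(-4.045)² = 0.01528.
Darcy-Weisbach: ΔP = f(L/D)(ρV²/2) = 0.01528·(52.77/0.4124)·(789.1·7.203²/2) = 0.01528·128·2.047e+04 = 4.003e+04 Pa.
Head loss h_f = ΔP/(ρg) = 4.003e+04/(789.1·9.81) = 5.171 m.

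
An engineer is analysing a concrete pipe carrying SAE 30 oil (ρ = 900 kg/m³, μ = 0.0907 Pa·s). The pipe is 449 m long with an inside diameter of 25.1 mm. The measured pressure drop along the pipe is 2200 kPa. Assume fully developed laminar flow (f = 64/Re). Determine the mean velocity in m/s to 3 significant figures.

For laminar flow, f = 64/Re with Re = ρVD/μ, so Darcy-Weisbach reduces to ΔP = 32μLV/D². Solving for V: V = ΔP·D²/(32μL) = 2.2e+06·(0.0251)²/(32·0.0907·449) = 1.064 m/s.
Check: Re = ρVD/μ = 900·1.064·0.0251/0.0907 = 264.9 < 2300, so the laminar assumption holds.

V ≈ 1.06 m/s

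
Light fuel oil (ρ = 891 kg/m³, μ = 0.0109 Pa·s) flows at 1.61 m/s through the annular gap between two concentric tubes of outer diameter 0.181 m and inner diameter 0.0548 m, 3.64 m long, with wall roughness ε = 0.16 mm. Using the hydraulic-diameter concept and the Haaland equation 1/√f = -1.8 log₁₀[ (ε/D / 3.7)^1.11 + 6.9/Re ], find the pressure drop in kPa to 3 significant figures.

ΔP ≈ 0.971 kPa

Hydraulic diameter D_h = 4A/P = D_o - D_i = 0.181 - 0.0548 = 0.1262 m.
Re = ρVD_h/μ = 891·1.61·0.1262/0.0109 = 1.661e+04.
ε/D_h = 0.00016/0.1262 = 0.00127; Haaland gives 1/√f = -1.8 log₁₀[0.000142+0.000415] = 5.856, so f = 0.02916.
ΔP = f(L/D_h)(ρV²/2) = 0.02916·3.64/0.1262·1155 = 971.2 Pa.
ΔP = 0.971 kPa.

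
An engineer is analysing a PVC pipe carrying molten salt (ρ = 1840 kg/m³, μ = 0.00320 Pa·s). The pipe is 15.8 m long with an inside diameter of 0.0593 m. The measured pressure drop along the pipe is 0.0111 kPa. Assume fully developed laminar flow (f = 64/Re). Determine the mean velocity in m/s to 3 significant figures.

V ≈ 0.0241 m/s

For laminar flow, f = 64/Re with Re = ρVD/μ, so Darcy-Weisbach reduces to ΔP = 32μLV/D². Solving for V: V = ΔP·D²/(32μL) = 11.1·(0.0593)²/(32·0.0032·15.8) = 0.02413 m/s.
Check: Re = ρVD/μ = 1840·0.02413·0.0593/0.0032 = 822.6 < 2300, so the laminar assumption holds.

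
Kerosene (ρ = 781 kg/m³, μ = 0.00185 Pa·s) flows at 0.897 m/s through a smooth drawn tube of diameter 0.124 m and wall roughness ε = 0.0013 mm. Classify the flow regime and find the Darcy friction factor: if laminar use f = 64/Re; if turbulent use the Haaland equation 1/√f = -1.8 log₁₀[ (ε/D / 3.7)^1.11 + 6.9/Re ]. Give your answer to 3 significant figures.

f ≈ 0.0210

Re = ρVD/μ = 781·0.897·0.124/0.00185 = 4.696e+04.
Re > 4000 → turbulent. ε/D = 1.3e-06/0.124 = 1.05e-05; Haaland: 1/√f = -1.8 log₁₀[6.95e-07 + 0.000147] = 6.895, so f = 0.02103.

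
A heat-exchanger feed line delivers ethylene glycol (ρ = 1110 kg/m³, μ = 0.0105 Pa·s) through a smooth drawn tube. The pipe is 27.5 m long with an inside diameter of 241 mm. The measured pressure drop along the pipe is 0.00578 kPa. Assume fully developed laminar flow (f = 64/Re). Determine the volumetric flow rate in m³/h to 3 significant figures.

For laminar flow, f = 64/Re with Re = ρVD/μ, so Darcy-Weisbach reduces to ΔP = 32μLV/D². Solving for V: V = ΔP·D²/(32μL) = 5.78·(0.241)²/(32·0.0105·27.5) = 0.03633 m/s.
Check: Re = ρVD/μ = 1110·0.03633·0.241/0.0105 = 925.6 < 2300, so the laminar assumption holds.
Q = V·A = 0.03633·(π/4·0.241²) = 0.001657 m³/s = 5.97 m³/h.

Q ≈ 5.97 m³/h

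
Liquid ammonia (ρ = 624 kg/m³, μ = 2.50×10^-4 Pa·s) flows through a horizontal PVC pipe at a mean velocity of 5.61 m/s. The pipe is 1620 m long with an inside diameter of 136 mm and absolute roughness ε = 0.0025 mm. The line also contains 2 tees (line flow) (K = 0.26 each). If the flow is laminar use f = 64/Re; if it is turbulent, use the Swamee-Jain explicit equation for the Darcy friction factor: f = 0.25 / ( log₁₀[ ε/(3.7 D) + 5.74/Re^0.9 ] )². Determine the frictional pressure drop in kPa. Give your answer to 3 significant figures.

ΔP ≈ 1300 kPa

Reynolds number Re = ρVD/μ = 624 · 5.61 · 0.136 / 0.00025 = 1.904e+06.
Re > 4000 → turbulent. Relative roughness ε/D = 2.5e-06/0.136 = 1.84e-05. Swamee-Jain: f = 0.25/(log₁₀[1.84e-05/3.7 + 5.74/1.904e+06^0.9])² = 0.25/(log₁₀[4.97e-06 + 1.28e-05])² = 0.25/(-4.75)² = 0.01108.
Total minor-loss coefficient ΣK = 2·0.26 = 0.52.
ΔP = [f·L/D + ΣK]·(ρV²/2) = [0.01108·1620/0.136 + 0.52]·(624·5.61²/2) = [132 + 0.52]·9819 = 1.301e+06 Pa.
ΔP = 1.301e+06 Pa = 1300 kPa.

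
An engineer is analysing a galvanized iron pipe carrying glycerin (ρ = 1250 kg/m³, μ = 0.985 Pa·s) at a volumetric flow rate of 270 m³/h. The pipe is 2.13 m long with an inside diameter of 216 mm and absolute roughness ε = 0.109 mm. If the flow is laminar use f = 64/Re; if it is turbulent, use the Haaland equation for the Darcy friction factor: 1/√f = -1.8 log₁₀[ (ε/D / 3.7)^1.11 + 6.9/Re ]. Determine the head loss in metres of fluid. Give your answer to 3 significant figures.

Q = 270 m³/h = 270/3600 = 0.075 m³/s.
Cross-sectional area A = πD²/4 = π(0.216)²/4 = 0.03664 m²; mean velocity V = Q/A = 0.075/0.03664 = 2.047 m/s.
Reynolds number Re = ρVD/μ = 1250 · 2.047 · 0.216 / 0.985 = 561.
Re < 2300 → laminar flow, so f = 64/Re = 64/561 = 0.1141 (the turbulent correlation is not needed).
Darcy-Weisbach: ΔP = f(L/D)(ρV²/2) = 0.1141·(2.13/0.216)·(1250·2.047²/2) = 0.1141·9.861·2618 = 2945 Pa.
Head loss h_f = ΔP/(ρg) = 2945/(1250·9.81) = 0.240 m.

h_f ≈ 0.240 m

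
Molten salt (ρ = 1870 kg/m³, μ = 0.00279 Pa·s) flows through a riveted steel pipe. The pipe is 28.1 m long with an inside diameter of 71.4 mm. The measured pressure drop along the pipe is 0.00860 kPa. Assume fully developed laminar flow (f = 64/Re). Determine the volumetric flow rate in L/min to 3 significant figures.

For laminar flow, f = 64/Re with Re = ρVD/μ, so Darcy-Weisbach reduces to ΔP = 32μLV/D². Solving for V: V = ΔP·D²/(32μL) = 8.6·(0.0714)²/(32·0.00279·28.1) = 0.01748 m/s.
Check: Re = ρVD/μ = 1870·0.01748·0.0714/0.00279 = 836.3 < 2300, so the laminar assumption holds.
Q = V·A = 0.01748·(π/4·0.0714²) = 6.997e-05 m³/s = 4.20 L/min.

Q ≈ 4.20 L/min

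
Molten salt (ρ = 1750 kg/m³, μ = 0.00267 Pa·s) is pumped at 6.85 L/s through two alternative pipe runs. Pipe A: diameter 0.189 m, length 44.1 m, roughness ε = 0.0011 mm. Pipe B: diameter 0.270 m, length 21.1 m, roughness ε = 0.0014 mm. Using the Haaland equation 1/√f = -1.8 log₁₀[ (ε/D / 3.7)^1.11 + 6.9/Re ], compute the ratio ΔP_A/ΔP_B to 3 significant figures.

ΔP_A/ΔP_B ≈ 11.4

Pipe A: V = Q/A = 0.00685/0.02806 = 0.2442 m/s; Re = 3.025e+04; ε/D = 5.82e-06; Haaland → f = 0.02328; ΔP_A = f(L/D)(ρV²/2) = 283.3 Pa.
Pipe B: V = Q/A = 0.00685/0.05726 = 0.1196 m/s; Re = 2.117e+04; ε/D = 5.19e-06; Haaland → f = 0.02539; ΔP_B = f(L/D)(ρV²/2) = 24.85 Pa.
ΔP_A/ΔP_B = 283.3/24.85 = 11.4.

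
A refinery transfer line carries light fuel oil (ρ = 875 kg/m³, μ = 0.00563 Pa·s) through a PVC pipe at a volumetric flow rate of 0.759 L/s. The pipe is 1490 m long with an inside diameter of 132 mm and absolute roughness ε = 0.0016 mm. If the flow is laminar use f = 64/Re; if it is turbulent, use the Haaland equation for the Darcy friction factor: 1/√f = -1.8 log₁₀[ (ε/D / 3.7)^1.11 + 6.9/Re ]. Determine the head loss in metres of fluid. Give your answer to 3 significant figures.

h_f ≈ 0.0995 m

Q = 0.759 L/s = 0.759/1000 = 0.000759 m³/s.
Cross-sectional area A = πD²/4 = π(0.132)²/4 = 0.01368 m²; mean velocity V = Q/A = 0.000759/0.01368 = 0.05546 m/s.
Reynolds number Re = ρVD/μ = 875 · 0.05546 · 0.132 / 0.00563 = 1138.
Re < 2300 → laminar flow, so f = 64/Re = 64/1138 = 0.05625 (the turbulent correlation is not needed).
Darcy-Weisbach: ΔP = f(L/D)(ρV²/2) = 0.05625·(1490/0.132)·(875·0.05546²/2) = 0.05625·1.129e+04·1.346 = 854.5 Pa.
Head loss h_f = ΔP/(ρg) = 854.5/(875·9.81) = 0.0995 m.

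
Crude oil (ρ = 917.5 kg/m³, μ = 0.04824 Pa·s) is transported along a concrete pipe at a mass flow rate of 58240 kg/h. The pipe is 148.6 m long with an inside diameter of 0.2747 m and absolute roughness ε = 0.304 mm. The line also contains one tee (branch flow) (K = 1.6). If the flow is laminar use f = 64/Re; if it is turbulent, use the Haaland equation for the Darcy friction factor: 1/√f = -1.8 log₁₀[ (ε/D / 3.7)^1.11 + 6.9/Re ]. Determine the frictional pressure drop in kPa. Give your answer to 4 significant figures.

ṁ = 58240 kg/h = 58240/3600 = 16.18 kg/s.
A = πD²/4 = π(0.2747)²/4 = 0.05927 m²; mean velocity V = ṁ/(ρA) = 16.18/(917.5 · 0.05927) = 0.2975 m/s.
Reynolds number Re = ρVD/μ = 917.5 · 0.2975 · 0.2747 / 0.0482 = 1554.
Re < 2300 → laminar flow, so f = 64/Re = 64/1554 = 0.04117 (the turbulent correlation is not needed).
Total minor-loss coefficient ΣK = 1·1.6 = 1.6.
ΔP = [f·L/D + ΣK]·(ρV²/2) = [0.04117·148.6/0.2747 + 1.6]·(917.5·0.2975²/2) = [22.27 + 1.6]·40.61 = 969.4 Pa.
ΔP = 969.4 Pa = 0.9694 kPa.

ΔP ≈ 0.9694 kPa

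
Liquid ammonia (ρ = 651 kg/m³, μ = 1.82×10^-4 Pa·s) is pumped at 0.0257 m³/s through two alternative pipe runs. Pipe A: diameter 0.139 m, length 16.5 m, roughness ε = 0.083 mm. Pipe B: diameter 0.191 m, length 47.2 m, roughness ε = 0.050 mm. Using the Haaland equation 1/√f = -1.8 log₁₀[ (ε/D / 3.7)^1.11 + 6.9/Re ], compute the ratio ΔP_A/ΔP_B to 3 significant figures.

Pipe A: V = Q/A = 0.0257/0.01517 = 1.694 m/s; Re = 8.421e+05; ε/D = 0.000597; Haaland → f = 0.01788; ΔP_A = f(L/D)(ρV²/2) = 1981 Pa.
Pipe B: V = Q/A = 0.0257/0.02865 = 0.897 m/s; Re = 6.128e+05; ε/D = 0.000262; Haaland → f = 0.01563; ΔP_B = f(L/D)(ρV²/2) = 1011 Pa.
ΔP_A/ΔP_B = 1981/1011 = 1.96.

ΔP_A/ΔP_B ≈ 1.96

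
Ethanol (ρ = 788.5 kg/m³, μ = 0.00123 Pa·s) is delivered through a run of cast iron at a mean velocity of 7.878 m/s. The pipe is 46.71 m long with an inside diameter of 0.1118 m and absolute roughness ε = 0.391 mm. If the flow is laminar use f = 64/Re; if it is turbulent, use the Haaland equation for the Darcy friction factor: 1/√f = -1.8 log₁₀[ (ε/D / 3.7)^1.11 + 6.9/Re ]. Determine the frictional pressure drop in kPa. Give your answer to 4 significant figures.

ΔP ≈ 281.9 kPa

Reynolds number Re = ρVD/μ = 788.5 · 7.878 · 0.1118 / 0.00123 = 5.646e+05.
Re > 4000 → turbulent. Relative roughness ε/D = 0.000391/0.1118 = 0.0035. Haaland: 1/√f = -1.8 log₁₀[(0.0035/3.7)^1.11 + 6.9/5.646e+05] = -1.8 log₁₀[0.000439 + 1.22e-05] = 6.021, so f = 0.02758.
Darcy-Weisbach: ΔP = f(L/D)(ρV²/2) = 0.02758·(46.71/0.1118)·(788.5·7.878²/2) = 0.02758·417.8·2.447e+04 = 2.819e+05 Pa.
ΔP = 2.819e+05 Pa = 281.9 kPa.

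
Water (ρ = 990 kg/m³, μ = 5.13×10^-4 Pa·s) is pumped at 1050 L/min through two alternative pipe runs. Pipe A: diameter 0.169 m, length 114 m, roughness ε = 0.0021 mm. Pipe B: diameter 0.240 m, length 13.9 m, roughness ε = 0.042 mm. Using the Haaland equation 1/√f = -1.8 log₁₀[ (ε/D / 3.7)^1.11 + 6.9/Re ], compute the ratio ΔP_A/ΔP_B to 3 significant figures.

ΔP_A/ΔP_B ≈ 41.6

Pipe A: V = Q/A = 0.0175/0.02243 = 0.7801 m/s; Re = 2.544e+05; ε/D = 1.24e-05; Haaland → f = 0.01489; ΔP_A = f(L/D)(ρV²/2) = 3025 Pa.
Pipe B: V = Q/A = 0.0175/0.04524 = 0.3868 m/s; Re = 1.792e+05; ε/D = 0.000175; Haaland → f = 0.01697; ΔP_B = f(L/D)(ρV²/2) = 72.79 Pa.
ΔP_A/ΔP_B = 3025/72.79 = 41.6.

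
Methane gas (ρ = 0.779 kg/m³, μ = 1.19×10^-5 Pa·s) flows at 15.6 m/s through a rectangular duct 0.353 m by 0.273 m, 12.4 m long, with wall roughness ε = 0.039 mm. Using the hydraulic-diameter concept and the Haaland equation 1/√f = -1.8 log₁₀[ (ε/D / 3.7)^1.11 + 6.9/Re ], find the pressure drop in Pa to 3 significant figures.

Hydraulic diameter D_h = 4A/P = 4·(0.353·0.273)/(2·(0.353+0.273)) = 0.3855/1.252 = 0.3079 m.
Re = ρVD_h/μ = 0.779·15.6·0.3079/1.19e-05 = 3.144e+05.
ε/D_h = 3.9e-05/0.3079 = 0.000127; Haaland gives 1/√f = -1.8 log₁₀[1.1e-05+2.19e-05] = 8.067, so f = 0.01537.
ΔP = f(L/D_h)(ρV²/2) = 0.01537·12.4/0.3079·94.79 = 58.66 Pa.

ΔP ≈ 58.7 Pa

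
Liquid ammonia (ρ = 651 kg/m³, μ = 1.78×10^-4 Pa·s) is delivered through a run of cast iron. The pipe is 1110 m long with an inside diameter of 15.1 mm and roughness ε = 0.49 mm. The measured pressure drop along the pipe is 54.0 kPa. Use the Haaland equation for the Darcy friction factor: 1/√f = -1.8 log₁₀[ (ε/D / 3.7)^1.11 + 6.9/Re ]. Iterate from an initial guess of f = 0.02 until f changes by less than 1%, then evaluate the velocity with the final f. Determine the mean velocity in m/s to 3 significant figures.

Rearranging Darcy-Weisbach: V = √(2·ΔP·D/(f·L·ρ)). With ε/D = 0.00049/0.0151 = 0.0325, iterate starting from f = 0.02:
  f = 0.02 → V = √(2·5.4e+04·0.0151/(0.02·1110·651)) = 0.3359 m/s; Re = ρVD/μ = 1.855e+04; f → 0.06079
  f = 0.06079 → V = 0.1927 m/s; Re = 1.064e+04; f → 0.06194
  f = 0.06194 → V = 0.1909 m/s; Re = 1.054e+04; f → 0.06196
Converged (Δf/f < 1%). With the final f = 0.06196: V = √(2·5.4e+04·0.0151/(0.06196·1110·651)) = 0.1908 m/s.

V ≈ 0.191 m/s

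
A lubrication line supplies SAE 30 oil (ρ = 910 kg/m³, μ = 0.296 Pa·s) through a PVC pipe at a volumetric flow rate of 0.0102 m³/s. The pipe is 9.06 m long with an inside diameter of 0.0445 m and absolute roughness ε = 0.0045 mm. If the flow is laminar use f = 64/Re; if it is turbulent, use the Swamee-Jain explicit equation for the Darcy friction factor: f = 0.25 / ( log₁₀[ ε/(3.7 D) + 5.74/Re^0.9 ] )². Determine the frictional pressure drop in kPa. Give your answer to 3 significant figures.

ΔP ≈ 284 kPa

Cross-sectional area A = πD²/4 = π(0.0445)²/4 = 0.001555 m²; mean velocity V = Q/A = 0.0102/0.001555 = 6.558 m/s.
Reynolds number Re = ρVD/μ = 910 · 6.558 · 0.0445 / 0.296 = 897.2.
Re < 2300 → laminar flow, so f = 64/Re = 64/897.2 = 0.07133 (the turbulent correlation is not needed).
Darcy-Weisbach: ΔP = f(L/D)(ρV²/2) = 0.07133·(9.06/0.0445)·(910·6.558²/2) = 0.07133·203.6·1.957e+04 = 2.842e+05 Pa.
ΔP = 2.842e+05 Pa = 284 kPa.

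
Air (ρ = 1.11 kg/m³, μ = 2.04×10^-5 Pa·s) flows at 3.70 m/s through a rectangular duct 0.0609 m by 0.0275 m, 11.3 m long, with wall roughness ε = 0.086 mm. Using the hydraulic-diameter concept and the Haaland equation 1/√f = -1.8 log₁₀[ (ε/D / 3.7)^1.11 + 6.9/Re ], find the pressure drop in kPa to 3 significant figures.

Hydraulic diameter D_h = 4A/P = 4·(0.0609·0.0275)/(2·(0.0609+0.0275)) = 0.006699/0.1768 = 0.03789 m.
Re = ρVD_h/μ = 1.11·3.7·0.03789/2.04e-05 = 7628.
ε/D_h = 8.6e-05/0.03789 = 0.00227; Haaland gives 1/√f = -1.8 log₁₀[0.000272+0.000905] = 5.273, so f = 0.03597.
ΔP = f(L/D_h)(ρV²/2) = 0.03597·11.3/0.03789·7.598 = 81.5 Pa.
ΔP = 0.0815 kPa.

ΔP ≈ 0.0815 kPa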